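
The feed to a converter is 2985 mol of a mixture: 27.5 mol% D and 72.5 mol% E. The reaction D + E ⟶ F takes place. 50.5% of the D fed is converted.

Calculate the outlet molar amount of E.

D reacted = 0.505 × 820.9 = 414.5 mol; ν_D = −1, so ξ = 414.5/1 = 414.5 mol.
Outlet amounts (n = n₀ + ν ξ):
  D: 820.9 − 1(414.5) = 406.3
  E: 2164 − 1(414.5) = 1750
  F: 0 + 1(414.5) = 414.5

1750 mol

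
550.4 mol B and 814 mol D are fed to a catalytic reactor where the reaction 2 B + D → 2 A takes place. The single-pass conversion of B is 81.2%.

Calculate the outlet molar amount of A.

B reacted = 0.812 × 550.4 = 446.9 mol; ν_B = −2, so ξ = 446.9/2 = 223.5 mol.
Outlet amounts (n = n₀ + ν ξ):
  B: 550.4 − 2(223.5) = 103.5
  D: 814 − 1(223.5) = 590.5
  A: 0 + 2(223.5) = 446.9

447 mol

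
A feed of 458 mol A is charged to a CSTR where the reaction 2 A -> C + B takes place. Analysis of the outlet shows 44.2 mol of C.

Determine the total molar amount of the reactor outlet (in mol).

458 mol

For C: n = n₀ + 1ξ → 44.2 = 0 + 1ξ, giving ξ = 44.2 mol.
Outlet amounts (n = n₀ + ν ξ):
  A: 458 − 2(44.2) = 369.6
  C: 0 + 1(44.2) = 44.2
  B: 0 + 1(44.2) = 44.2
Total out = 369.6 + 44.2 + 44.2 = 458 mol.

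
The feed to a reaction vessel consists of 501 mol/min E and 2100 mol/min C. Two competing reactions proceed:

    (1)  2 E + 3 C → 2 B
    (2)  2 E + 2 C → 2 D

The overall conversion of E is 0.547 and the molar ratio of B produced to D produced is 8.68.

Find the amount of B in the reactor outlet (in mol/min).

Conversion of E: E consumed = 0.547 × 501 = 274 mol/min = 2ξ₁ + 2ξ₂.
Selectivity: 2ξ₁ / (2ξ₂) = 8.68 → ξ₁ = 8.68 ξ₂.
Substitute: (2·8.68 + 2) ξ₂ = 274 → ξ₂ = 14.16 mol/min, ξ₁ = 122.9 mol/min.
Outlet amounts (n = n₀ + Σ ν·ξ):
  E: 501 − 2(122.9) − 2(14.16) = 227
  C: 2100 − 3(122.9) − 2(14.16) = 1703
  B: 0 + 2(122.9) = 245.7
  D: 0 + 2(14.16) = 28.31

246 mol/min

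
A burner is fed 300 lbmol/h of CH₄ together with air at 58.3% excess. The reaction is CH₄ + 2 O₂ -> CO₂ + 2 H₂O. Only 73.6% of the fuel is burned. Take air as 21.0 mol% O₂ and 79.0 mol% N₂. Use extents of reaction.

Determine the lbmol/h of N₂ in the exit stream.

3570 lbmol/h

Stoichiometric O₂ = 2 × 300 = 600 lbmol/h; O₂ fed = 600 × 1.583 = 949.8 lbmol/h.
N₂ fed = 949.8 × 79/21 = 3573 lbmol/h.
Fuel reacted = 0.736 × 300 → ξ = 220.8 lbmol/h.
Outlet (n = n₀ + ν ξ):
  CH₄: 300 − 1(220.8) = 79.2
  O₂: 949.8 − 2(220.8) = 508.2
  N₂: 3573 (inert)
  CO₂: 0 + 1(220.8) = 220.8
  H₂O: 0 + 2(220.8) = 441.6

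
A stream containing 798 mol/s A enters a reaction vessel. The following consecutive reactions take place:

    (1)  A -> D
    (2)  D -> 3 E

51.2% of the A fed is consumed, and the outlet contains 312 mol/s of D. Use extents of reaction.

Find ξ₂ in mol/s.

Conversion of A: A consumed = 1ξ₁ = 0.512 × 798 → ξ₁ = 408.6 mol/s.
D balance: n_D = 0 + 1ξ₁ − 1ξ₂ = 312 → ξ₂ = (1·408.6 − 312)/1 = 96.58 mol/s.
Outlet amounts (n = n₀ + Σ ν·ξ):
  A: 798 − 1(408.6) = 389.4
  D: 0 + 1(408.6) − 1(96.58) = 312
  E: 0 + 3(96.58) = 289.7

ξ₂ = 96.6 mol/s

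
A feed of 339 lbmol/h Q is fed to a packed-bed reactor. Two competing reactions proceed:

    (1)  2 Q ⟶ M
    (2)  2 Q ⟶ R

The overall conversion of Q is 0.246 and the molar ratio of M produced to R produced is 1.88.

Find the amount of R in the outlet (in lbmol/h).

Conversion of Q: Q consumed = 0.246 × 339 = 83.39 lbmol/h = 2ξ₁ + 2ξ₂.
Selectivity: 1ξ₁ / (1ξ₂) = 1.88 → ξ₁ = 1.88 ξ₂.
Substitute: (2·1.88 + 2) ξ₂ = 83.39 → ξ₂ = 14.48 lbmol/h, ξ₁ = 27.22 lbmol/h.
Outlet amounts (n = n₀ + Σ ν·ξ):
  Q: 339 − 2(27.22) − 2(14.48) = 255.6
  M: 0 + 1(27.22) = 27.22
  R: 0 + 1(14.48) = 14.48

14.5 lbmol/h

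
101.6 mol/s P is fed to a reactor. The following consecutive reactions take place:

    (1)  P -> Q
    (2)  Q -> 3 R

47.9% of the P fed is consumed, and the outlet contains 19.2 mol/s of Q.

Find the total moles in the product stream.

161 mol/s

Conversion of P: P consumed = 1ξ₁ = 0.479 × 101.6 → ξ₁ = 48.67 mol/s.
Q balance: n_Q = 0 + 1ξ₁ − 1ξ₂ = 19.2 → ξ₂ = (1·48.67 − 19.2)/1 = 29.47 mol/s.
Outlet amounts (n = n₀ + Σ ν·ξ):
  P: 101.6 − 1(48.67) = 52.93
  Q: 0 + 1(48.67) − 1(29.47) = 19.2
  R: 0 + 3(29.47) = 88.4
Total out = 52.93 + 19.2 + 88.4 = 160.5 mol/s.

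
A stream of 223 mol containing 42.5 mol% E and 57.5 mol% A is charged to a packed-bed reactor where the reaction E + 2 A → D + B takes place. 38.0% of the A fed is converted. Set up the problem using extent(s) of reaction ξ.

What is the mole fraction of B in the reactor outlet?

0.123

A reacted = 0.38 × 128.2 = 48.73 mol; ν_A = −2, so ξ = 48.73/2 = 24.36 mol.
Outlet amounts (n = n₀ + ν ξ):
  E: 94.78 − 1(24.36) = 70.41
  A: 128.2 − 2(24.36) = 79.5
  D: 0 + 1(24.36) = 24.36
  B: 0 + 1(24.36) = 24.36
Total out = 198.6 mol; y_B = 24.36 / 198.6 = 0.1226.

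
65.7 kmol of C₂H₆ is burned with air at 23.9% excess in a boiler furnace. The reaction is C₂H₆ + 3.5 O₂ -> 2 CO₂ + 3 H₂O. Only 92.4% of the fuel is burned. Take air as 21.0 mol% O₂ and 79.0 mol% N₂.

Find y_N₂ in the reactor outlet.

0.738

Stoichiometric O₂ = 3.5 × 65.7 = 230 kmol; O₂ fed = 230 × 1.239 = 284.9 kmol.
N₂ fed = 284.9 × 79/21 = 1072 kmol.
Fuel reacted = 0.924 × 65.7 → ξ = 60.71 kmol.
Outlet (n = n₀ + ν ξ):
  C₂H₆: 65.7 − 1(60.71) = 4.993
  O₂: 284.9 − 3.5(60.71) = 72.43
  N₂: 1072 (inert)
  CO₂: 0 + 2(60.71) = 121.4
  H₂O: 0 + 3(60.71) = 182.1
Total out = 1453 kmol; y_N₂ = 1072 / 1453 = 0.7378.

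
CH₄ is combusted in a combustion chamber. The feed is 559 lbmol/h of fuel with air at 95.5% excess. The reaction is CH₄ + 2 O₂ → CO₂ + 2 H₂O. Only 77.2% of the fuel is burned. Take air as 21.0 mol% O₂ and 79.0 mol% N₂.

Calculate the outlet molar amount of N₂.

8220 lbmol/h

Stoichiometric O₂ = 2 × 559 = 1118 lbmol/h; O₂ fed = 1118 × 1.955 = 2186 lbmol/h.
N₂ fed = 2186 × 79/21 = 8222 lbmol/h.
Fuel reacted = 0.772 × 559 → ξ = 431.5 lbmol/h.
Outlet (n = n₀ + ν ξ):
  CH₄: 559 − 1(431.5) = 127.5
  O₂: 2186 − 2(431.5) = 1323
  N₂: 8222 (inert)
  CO₂: 0 + 1(431.5) = 431.5
  H₂O: 0 + 2(431.5) = 863.1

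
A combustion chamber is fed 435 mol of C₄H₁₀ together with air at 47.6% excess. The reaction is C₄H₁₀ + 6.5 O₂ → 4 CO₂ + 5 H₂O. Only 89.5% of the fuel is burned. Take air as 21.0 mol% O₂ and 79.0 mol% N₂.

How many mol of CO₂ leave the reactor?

Stoichiometric O₂ = 6.5 × 435 = 2828 mol; O₂ fed = 2828 × 1.476 = 4173 mol.
N₂ fed = 4173 × 79/21 = 15700 mol.
Fuel reacted = 0.895 × 435 → ξ = 389.3 mol.
Outlet (n = n₀ + ν ξ):
  C₄H₁₀: 435 − 1(389.3) = 45.68
  O₂: 4173 − 6.5(389.3) = 1643
  N₂: 15700 (inert)
  CO₂: 0 + 4(389.3) = 1557
  H₂O: 0 + 5(389.3) = 1947

1560 mol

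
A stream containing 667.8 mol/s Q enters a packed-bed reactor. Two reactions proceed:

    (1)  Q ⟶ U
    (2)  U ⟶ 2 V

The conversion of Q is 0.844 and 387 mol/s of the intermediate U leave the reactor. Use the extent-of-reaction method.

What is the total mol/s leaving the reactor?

Conversion of Q: Q consumed = 1ξ₁ = 0.844 × 667.8 → ξ₁ = 563.6 mol/s.
U balance: n_U = 0 + 1ξ₁ − 1ξ₂ = 387 → ξ₂ = (1·563.6 − 387)/1 = 176.6 mol/s.
Outlet amounts (n = n₀ + Σ ν·ξ):
  Q: 667.8 − 1(563.6) = 104.2
  U: 0 + 1(563.6) − 1(176.6) = 387
  V: 0 + 2(176.6) = 353.2
Total out = 104.2 + 387 + 353.2 = 844.4 mol/s.

844 mol/s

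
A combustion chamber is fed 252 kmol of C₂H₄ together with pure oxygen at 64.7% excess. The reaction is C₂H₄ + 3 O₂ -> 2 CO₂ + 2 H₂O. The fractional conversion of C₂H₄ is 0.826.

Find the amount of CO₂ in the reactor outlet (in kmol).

Stoichiometric O₂ = 3 × 252 = 756 kmol; O₂ fed = 756 × 1.647 = 1245 kmol.
Fuel reacted = 0.826 × 252 → ξ = 208.2 kmol.
Outlet (n = n₀ + ν ξ):
  C₂H₄: 252 − 1(208.2) = 43.85
  O₂: 1245 − 3(208.2) = 620.7
  CO₂: 0 + 2(208.2) = 416.3
  H₂O: 0 + 2(208.2) = 416.3

416 kmol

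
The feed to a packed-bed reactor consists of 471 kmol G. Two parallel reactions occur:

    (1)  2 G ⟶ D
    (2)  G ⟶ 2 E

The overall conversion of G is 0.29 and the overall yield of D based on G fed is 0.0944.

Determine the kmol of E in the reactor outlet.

95.3 kmol

Yield of D: 1ξ₁ / 471 = 0.0944 → ξ₁ = 44.46 kmol.
Conversion of G: 2ξ₁ + 1ξ₂ = 0.29 × 471 = 136.6 → ξ₂ = 47.67 kmol.
Outlet amounts (n = n₀ + Σ ν·ξ):
  G: 471 − 2(44.46) − 1(47.67) = 334.4
  D: 0 + 1(44.46) = 44.46
  E: 0 + 2(47.67) = 95.33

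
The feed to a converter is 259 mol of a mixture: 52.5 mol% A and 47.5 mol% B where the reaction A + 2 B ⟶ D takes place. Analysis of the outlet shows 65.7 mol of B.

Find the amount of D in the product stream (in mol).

28.7 mol

For B: n = n₀ − 2ξ → 65.7 = 123 − 2ξ, giving ξ = 28.66 mol.
Outlet amounts (n = n₀ + ν ξ):
  A: 136 − 1(28.66) = 107.3
  B: 123 − 2(28.66) = 65.7
  D: 0 + 1(28.66) = 28.66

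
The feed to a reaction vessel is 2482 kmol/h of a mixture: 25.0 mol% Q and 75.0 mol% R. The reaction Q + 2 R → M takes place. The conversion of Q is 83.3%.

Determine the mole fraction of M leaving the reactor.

0.357

Q reacted = 0.833 × 620.5 = 516.9 kmol/h; ν_Q = −1, so ξ = 516.9/1 = 516.9 kmol/h.
Outlet amounts (n = n₀ + ν ξ):
  Q: 620.5 − 1(516.9) = 103.6
  R: 1862 − 2(516.9) = 827.7
  M: 0 + 1(516.9) = 516.9
Total out = 1448 kmol/h; y_M = 516.9 / 1448 = 0.3569.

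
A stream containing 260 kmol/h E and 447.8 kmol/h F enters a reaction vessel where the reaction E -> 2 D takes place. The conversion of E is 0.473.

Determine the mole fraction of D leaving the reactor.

0.296

E reacted = 0.473 × 260 = 123 kmol/h; ν_E = −1, so ξ = 123/1 = 123 kmol/h.
Outlet amounts (n = n₀ + ν ξ):
  E: 260 − 1(123) = 137
  D: 0 + 2(123) = 246
  F: 447.8 (inert)
Total out = 830.8 kmol/h; y_D = 246 / 830.8 = 0.2961.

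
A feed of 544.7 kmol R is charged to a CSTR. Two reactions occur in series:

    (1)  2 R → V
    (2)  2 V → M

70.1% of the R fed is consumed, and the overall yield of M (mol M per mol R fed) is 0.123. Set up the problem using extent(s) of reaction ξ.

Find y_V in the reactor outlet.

0.198

Conversion of R: R consumed = 2ξ₁ = 0.701 × 544.7 → ξ₁ = 190.9 kmol.
Yield of M: 1ξ₂ / 544.7 = 0.123 → ξ₂ = 67 kmol.
Outlet amounts (n = n₀ + Σ ν·ξ):
  R: 544.7 − 2(190.9) = 162.9
  V: 0 + 1(190.9) − 2(67) = 56.92
  M: 0 + 1(67) = 67
Total out = 286.8 kmol; y_V = 56.92 / 286.8 = 0.1985.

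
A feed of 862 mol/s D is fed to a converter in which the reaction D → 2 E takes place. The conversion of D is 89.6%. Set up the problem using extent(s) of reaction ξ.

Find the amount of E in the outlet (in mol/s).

1540 mol/s

D reacted = 0.896 × 862 = 772.4 mol/s; ν_D = −1, so ξ = 772.4/1 = 772.4 mol/s.
Outlet amounts (n = n₀ + ν ξ):
  D: 862 − 1(772.4) = 89.65
  E: 0 + 2(772.4) = 1545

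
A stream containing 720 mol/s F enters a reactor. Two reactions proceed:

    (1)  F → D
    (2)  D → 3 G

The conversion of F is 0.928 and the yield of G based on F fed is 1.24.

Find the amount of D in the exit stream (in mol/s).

371 mol/s

Conversion of F: F consumed = 1ξ₁ = 0.928 × 720 → ξ₁ = 668.2 mol/s.
Yield of G: 3ξ₂ / 720 = 1.24 → ξ₂ = 297.6 mol/s.
Outlet amounts (n = n₀ + Σ ν·ξ):
  F: 720 − 1(668.2) = 51.84
  D: 0 + 1(668.2) − 1(297.6) = 370.6
  G: 0 + 3(297.6) = 892.8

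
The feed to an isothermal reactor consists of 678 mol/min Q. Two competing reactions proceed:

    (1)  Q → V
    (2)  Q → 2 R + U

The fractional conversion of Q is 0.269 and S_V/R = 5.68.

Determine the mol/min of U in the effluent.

Conversion of Q: Q consumed = 0.269 × 678 = 182.4 mol/min = 1ξ₁ + 1ξ₂.
Selectivity: 1ξ₁ / (2ξ₂) = 5.68 → ξ₁ = 11.36 ξ₂.
Substitute: (1·11.36 + 1) ξ₂ = 182.4 → ξ₂ = 14.76 mol/min, ξ₁ = 167.6 mol/min.
Outlet amounts (n = n₀ + Σ ν·ξ):
  Q: 678 − 1(167.6) − 1(14.76) = 495.6
  V: 0 + 1(167.6) = 167.6
  R: 0 + 2(14.76) = 29.51
  U: 0 + 1(14.76) = 14.76

14.8 mol/min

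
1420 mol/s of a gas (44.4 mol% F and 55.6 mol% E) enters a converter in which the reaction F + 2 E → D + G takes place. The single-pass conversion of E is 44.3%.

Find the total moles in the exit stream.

E reacted = 0.443 × 789.5 = 349.8 mol/s; ν_E = −2, so ξ = 349.8/2 = 174.9 mol/s.
Outlet amounts (n = n₀ + ν ξ):
  F: 630.5 − 1(174.9) = 455.6
  E: 789.5 − 2(174.9) = 439.8
  D: 0 + 1(174.9) = 174.9
  G: 0 + 1(174.9) = 174.9
Total out = 455.6 + 439.8 + 174.9 + 174.9 = 1245 mol/s.

1250 mol/s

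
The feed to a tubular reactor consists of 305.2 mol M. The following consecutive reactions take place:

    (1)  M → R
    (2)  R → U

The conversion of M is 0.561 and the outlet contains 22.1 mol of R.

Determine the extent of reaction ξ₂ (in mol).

Conversion of M: M consumed = 1ξ₁ = 0.561 × 305.2 → ξ₁ = 171.2 mol.
R balance: n_R = 0 + 1ξ₁ − 1ξ₂ = 22.1 → ξ₂ = (1·171.2 − 22.1)/1 = 149.1 mol.
Outlet amounts (n = n₀ + Σ ν·ξ):
  M: 305.2 − 1(171.2) = 134
  R: 0 + 1(171.2) − 1(149.1) = 22.1
  U: 0 + 1(149.1) = 149.1

ξ₂ = 149 mol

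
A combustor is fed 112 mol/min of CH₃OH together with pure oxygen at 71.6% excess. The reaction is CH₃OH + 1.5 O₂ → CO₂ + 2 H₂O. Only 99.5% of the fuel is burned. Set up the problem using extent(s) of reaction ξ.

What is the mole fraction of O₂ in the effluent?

0.266

Stoichiometric O₂ = 1.5 × 112 = 168 mol/min; O₂ fed = 168 × 1.716 = 288.3 mol/min.
Fuel reacted = 0.995 × 112 → ξ = 111.4 mol/min.
Outlet (n = n₀ + ν ξ):
  CH₃OH: 112 − 1(111.4) = 0.56
  O₂: 288.3 − 1.5(111.4) = 121.1
  CO₂: 0 + 1(111.4) = 111.4
  H₂O: 0 + 2(111.4) = 222.9
Total out = 456 mol/min; y_O₂ = 121.1 / 456 = 0.2656.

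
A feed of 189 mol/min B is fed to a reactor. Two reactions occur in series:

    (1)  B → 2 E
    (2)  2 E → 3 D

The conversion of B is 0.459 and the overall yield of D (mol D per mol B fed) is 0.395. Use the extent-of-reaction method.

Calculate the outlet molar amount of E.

124 mol/min

Conversion of B: B consumed = 1ξ₁ = 0.459 × 189 → ξ₁ = 86.75 mol/min.
Yield of D: 3ξ₂ / 189 = 0.395 → ξ₂ = 24.89 mol/min.
Outlet amounts (n = n₀ + Σ ν·ξ):
  B: 189 − 1(86.75) = 102.2
  E: 0 + 2(86.75) − 2(24.89) = 123.7
  D: 0 + 3(24.89) = 74.66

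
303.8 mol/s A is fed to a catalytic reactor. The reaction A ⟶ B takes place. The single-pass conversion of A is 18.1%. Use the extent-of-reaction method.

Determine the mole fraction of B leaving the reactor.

A reacted = 0.181 × 303.8 = 54.99 mol/s; ν_A = −1, so ξ = 54.99/1 = 54.99 mol/s.
Outlet amounts (n = n₀ + ν ξ):
  A: 303.8 − 1(54.99) = 248.8
  B: 0 + 1(54.99) = 54.99
Total out = 303.8 mol/s; y_B = 54.99 / 303.8 = 0.181.

0.181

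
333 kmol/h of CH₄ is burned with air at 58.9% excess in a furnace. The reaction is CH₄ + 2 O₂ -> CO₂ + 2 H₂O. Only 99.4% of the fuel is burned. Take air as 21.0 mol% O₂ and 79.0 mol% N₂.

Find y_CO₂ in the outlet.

Stoichiometric O₂ = 2 × 333 = 666 kmol/h; O₂ fed = 666 × 1.589 = 1058 kmol/h.
N₂ fed = 1058 × 79/21 = 3981 kmol/h.
Fuel reacted = 0.994 × 333 → ξ = 331 kmol/h.
Outlet (n = n₀ + ν ξ):
  CH₄: 333 − 1(331) = 1.998
  O₂: 1058 − 2(331) = 396.3
  N₂: 3981 (inert)
  CO₂: 0 + 1(331) = 331
  H₂O: 0 + 2(331) = 662
Total out = 5372 kmol/h; y_CO₂ = 331 / 5372 = 0.06161.

0.0616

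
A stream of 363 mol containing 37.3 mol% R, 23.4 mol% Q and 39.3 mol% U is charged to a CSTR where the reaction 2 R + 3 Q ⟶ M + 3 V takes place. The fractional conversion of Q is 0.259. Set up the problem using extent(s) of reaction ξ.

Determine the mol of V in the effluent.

22 mol

Q reacted = 0.259 × 84.94 = 22 mol; ν_Q = −3, so ξ = 22/3 = 7.333 mol.
Outlet amounts (n = n₀ + ν ξ):
  R: 135.4 − 2(7.333) = 120.7
  Q: 84.94 − 3(7.333) = 62.94
  M: 0 + 1(7.333) = 7.333
  V: 0 + 3(7.333) = 22
  U: 142.7 (inert)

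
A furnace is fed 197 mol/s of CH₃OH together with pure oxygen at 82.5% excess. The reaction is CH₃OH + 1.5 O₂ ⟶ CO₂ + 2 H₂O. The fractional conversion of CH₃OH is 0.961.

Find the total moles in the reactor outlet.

Stoichiometric O₂ = 1.5 × 197 = 295.5 mol/s; O₂ fed = 295.5 × 1.825 = 539.3 mol/s.
Fuel reacted = 0.961 × 197 → ξ = 189.3 mol/s.
Outlet (n = n₀ + ν ξ):
  CH₃OH: 197 − 1(189.3) = 7.683
  O₂: 539.3 − 1.5(189.3) = 255.3
  CO₂: 0 + 1(189.3) = 189.3
  H₂O: 0 + 2(189.3) = 378.6
Total out = 7.683 + 255.3 + 189.3 + 378.6 = 830.9 mol/s.

831 mol/s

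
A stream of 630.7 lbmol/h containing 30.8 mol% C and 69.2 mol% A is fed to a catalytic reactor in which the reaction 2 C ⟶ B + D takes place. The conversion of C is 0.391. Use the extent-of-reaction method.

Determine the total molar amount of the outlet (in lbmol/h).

631 lbmol/h

C reacted = 0.391 × 194.3 = 75.95 lbmol/h; ν_C = −2, so ξ = 75.95/2 = 37.98 lbmol/h.
Outlet amounts (n = n₀ + ν ξ):
  C: 194.3 − 2(37.98) = 118.3
  B: 0 + 1(37.98) = 37.98
  D: 0 + 1(37.98) = 37.98
  A: 436.4 (inert)
Total out = 118.3 + 37.98 + 37.98 + 436.4 = 630.7 lbmol/h.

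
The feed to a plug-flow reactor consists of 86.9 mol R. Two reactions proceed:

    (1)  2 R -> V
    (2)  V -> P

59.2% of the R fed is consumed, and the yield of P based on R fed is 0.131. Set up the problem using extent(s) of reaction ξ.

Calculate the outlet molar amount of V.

Conversion of R: R consumed = 2ξ₁ = 0.592 × 86.9 → ξ₁ = 25.72 mol.
Yield of P: 1ξ₂ / 86.9 = 0.131 → ξ₂ = 11.38 mol.
Outlet amounts (n = n₀ + Σ ν·ξ):
  R: 86.9 − 2(25.72) = 35.46
  V: 0 + 1(25.72) − 1(11.38) = 14.34
  P: 0 + 1(11.38) = 11.38

14.3 mol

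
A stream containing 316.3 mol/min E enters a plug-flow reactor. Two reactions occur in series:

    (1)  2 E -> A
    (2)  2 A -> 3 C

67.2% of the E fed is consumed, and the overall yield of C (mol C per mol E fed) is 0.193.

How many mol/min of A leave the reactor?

65.6 mol/min

Conversion of E: E consumed = 2ξ₁ = 0.672 × 316.3 → ξ₁ = 106.3 mol/min.
Yield of C: 3ξ₂ / 316.3 = 0.193 → ξ₂ = 20.35 mol/min.
Outlet amounts (n = n₀ + Σ ν·ξ):
  E: 316.3 − 2(106.3) = 103.7
  A: 0 + 1(106.3) − 2(20.35) = 65.58
  C: 0 + 3(20.35) = 61.05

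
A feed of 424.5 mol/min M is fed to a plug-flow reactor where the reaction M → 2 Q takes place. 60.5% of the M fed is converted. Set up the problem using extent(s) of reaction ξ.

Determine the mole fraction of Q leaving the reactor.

0.754

M reacted = 0.605 × 424.5 = 256.8 mol/min; ν_M = −1, so ξ = 256.8/1 = 256.8 mol/min.
Outlet amounts (n = n₀ + ν ξ):
  M: 424.5 − 1(256.8) = 167.7
  Q: 0 + 2(256.8) = 513.6
Total out = 681.3 mol/min; y_Q = 513.6 / 681.3 = 0.7539.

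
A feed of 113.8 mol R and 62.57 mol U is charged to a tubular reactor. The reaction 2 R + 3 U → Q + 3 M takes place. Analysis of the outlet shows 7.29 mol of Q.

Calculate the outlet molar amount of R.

99.2 mol

For Q: n = n₀ + 1ξ → 7.29 = 0 + 1ξ, giving ξ = 7.29 mol.
Outlet amounts (n = n₀ + ν ξ):
  R: 113.8 − 2(7.29) = 99.22
  U: 62.57 − 3(7.29) = 40.7
  Q: 0 + 1(7.29) = 7.29
  M: 0 + 3(7.29) = 21.87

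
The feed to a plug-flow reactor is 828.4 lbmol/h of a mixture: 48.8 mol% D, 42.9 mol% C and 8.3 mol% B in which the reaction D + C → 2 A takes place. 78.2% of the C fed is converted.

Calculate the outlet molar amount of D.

C reacted = 0.782 × 355.4 = 277.9 lbmol/h; ν_C = −1, so ξ = 277.9/1 = 277.9 lbmol/h.
Outlet amounts (n = n₀ + ν ξ):
  D: 404.3 − 1(277.9) = 126.3
  C: 355.4 − 1(277.9) = 77.47
  A: 0 + 2(277.9) = 555.8
  B: 68.76 (inert)

126 lbmol/h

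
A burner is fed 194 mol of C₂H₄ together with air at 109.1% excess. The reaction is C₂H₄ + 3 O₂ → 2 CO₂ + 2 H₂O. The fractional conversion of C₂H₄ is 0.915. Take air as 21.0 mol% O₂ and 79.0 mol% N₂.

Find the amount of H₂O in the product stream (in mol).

355 mol

Stoichiometric O₂ = 3 × 194 = 582 mol; O₂ fed = 582 × 2.091 = 1217 mol.
N₂ fed = 1217 × 79/21 = 4578 mol.
Fuel reacted = 0.915 × 194 → ξ = 177.5 mol.
Outlet (n = n₀ + ν ξ):
  C₂H₄: 194 − 1(177.5) = 16.49
  O₂: 1217 − 3(177.5) = 684.4
  N₂: 4578 (inert)
  CO₂: 0 + 2(177.5) = 355
  H₂O: 0 + 2(177.5) = 355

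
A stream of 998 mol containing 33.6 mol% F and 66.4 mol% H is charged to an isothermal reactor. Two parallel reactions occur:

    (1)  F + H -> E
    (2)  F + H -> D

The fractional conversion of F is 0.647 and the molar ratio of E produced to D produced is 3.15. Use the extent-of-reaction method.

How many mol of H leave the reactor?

Conversion of F: F consumed = 0.647 × 335.3 = 217 mol = 1ξ₁ + 1ξ₂.
Selectivity: 1ξ₁ / (1ξ₂) = 3.15 → ξ₁ = 3.15 ξ₂.
Substitute: (1·3.15 + 1) ξ₂ = 217 → ξ₂ = 52.28 mol, ξ₁ = 164.7 mol.
Outlet amounts (n = n₀ + Σ ν·ξ):
  F: 335.3 − 1(164.7) − 1(52.28) = 118.4
  H: 662.7 − 1(164.7) − 1(52.28) = 445.7
  E: 0 + 1(164.7) = 164.7
  D: 0 + 1(52.28) = 52.28

446 mol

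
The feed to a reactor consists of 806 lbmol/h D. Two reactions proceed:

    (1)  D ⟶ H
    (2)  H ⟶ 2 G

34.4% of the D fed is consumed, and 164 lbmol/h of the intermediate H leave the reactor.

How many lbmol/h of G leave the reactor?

227 lbmol/h

Conversion of D: D consumed = 1ξ₁ = 0.344 × 806 → ξ₁ = 277.3 lbmol/h.
H balance: n_H = 0 + 1ξ₁ − 1ξ₂ = 164 → ξ₂ = (1·277.3 − 164)/1 = 113.3 lbmol/h.
Outlet amounts (n = n₀ + Σ ν·ξ):
  D: 806 − 1(277.3) = 528.7
  H: 0 + 1(277.3) − 1(113.3) = 164
  G: 0 + 2(113.3) = 226.5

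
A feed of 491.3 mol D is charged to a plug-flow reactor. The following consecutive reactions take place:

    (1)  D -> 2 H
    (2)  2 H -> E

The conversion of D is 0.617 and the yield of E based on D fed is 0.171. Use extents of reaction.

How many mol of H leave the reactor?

438 mol

Conversion of D: D consumed = 1ξ₁ = 0.617 × 491.3 → ξ₁ = 303.1 mol.
Yield of E: 1ξ₂ / 491.3 = 0.171 → ξ₂ = 84.01 mol.
Outlet amounts (n = n₀ + Σ ν·ξ):
  D: 491.3 − 1(303.1) = 188.2
  H: 0 + 2(303.1) − 2(84.01) = 438.2
  E: 0 + 1(84.01) = 84.01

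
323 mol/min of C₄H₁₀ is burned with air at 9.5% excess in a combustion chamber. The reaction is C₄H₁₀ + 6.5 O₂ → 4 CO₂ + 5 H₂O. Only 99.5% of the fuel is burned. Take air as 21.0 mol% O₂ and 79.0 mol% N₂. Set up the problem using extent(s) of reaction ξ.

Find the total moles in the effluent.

Stoichiometric O₂ = 6.5 × 323 = 2100 mol/min; O₂ fed = 2100 × 1.095 = 2299 mol/min.
N₂ fed = 2299 × 79/21 = 8648 mol/min.
Fuel reacted = 0.995 × 323 → ξ = 321.4 mol/min.
Outlet (n = n₀ + ν ξ):
  C₄H₁₀: 323 − 1(321.4) = 1.615
  O₂: 2299 − 6.5(321.4) = 209.9
  N₂: 8648 (inert)
  CO₂: 0 + 4(321.4) = 1286
  H₂O: 0 + 5(321.4) = 1607
Total out = 1.615 + 209.9 + 8648 + 1286 + 1607 = 11750 mol/min.

11800 mol/min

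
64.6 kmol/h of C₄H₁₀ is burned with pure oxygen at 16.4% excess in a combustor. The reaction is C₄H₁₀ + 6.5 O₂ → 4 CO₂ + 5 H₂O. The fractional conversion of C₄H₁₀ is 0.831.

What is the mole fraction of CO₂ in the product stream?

0.339

Stoichiometric O₂ = 6.5 × 64.6 = 419.9 kmol/h; O₂ fed = 419.9 × 1.164 = 488.8 kmol/h.
Fuel reacted = 0.831 × 64.6 → ξ = 53.68 kmol/h.
Outlet (n = n₀ + ν ξ):
  C₄H₁₀: 64.6 − 1(53.68) = 10.92
  O₂: 488.8 − 6.5(53.68) = 139.8
  CO₂: 0 + 4(53.68) = 214.7
  H₂O: 0 + 5(53.68) = 268.4
Total out = 633.9 kmol/h; y_CO₂ = 214.7 / 633.9 = 0.3388.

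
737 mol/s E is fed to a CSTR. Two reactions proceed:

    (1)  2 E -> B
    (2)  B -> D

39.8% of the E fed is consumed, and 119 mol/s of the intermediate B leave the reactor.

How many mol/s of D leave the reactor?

27.7 mol/s

Conversion of E: E consumed = 2ξ₁ = 0.398 × 737 → ξ₁ = 146.7 mol/s.
B balance: n_B = 0 + 1ξ₁ − 1ξ₂ = 119 → ξ₂ = (1·146.7 − 119)/1 = 27.66 mol/s.
Outlet amounts (n = n₀ + Σ ν·ξ):
  E: 737 − 2(146.7) = 443.7
  B: 0 + 1(146.7) − 1(27.66) = 119
  D: 0 + 1(27.66) = 27.66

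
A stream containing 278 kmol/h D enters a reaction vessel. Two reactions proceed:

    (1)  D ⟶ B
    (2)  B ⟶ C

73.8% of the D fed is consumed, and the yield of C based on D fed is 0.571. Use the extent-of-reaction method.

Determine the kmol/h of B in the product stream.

Conversion of D: D consumed = 1ξ₁ = 0.738 × 278 → ξ₁ = 205.2 kmol/h.
Yield of C: 1ξ₂ / 278 = 0.571 → ξ₂ = 158.7 kmol/h.
Outlet amounts (n = n₀ + Σ ν·ξ):
  D: 278 − 1(205.2) = 72.84
  B: 0 + 1(205.2) − 1(158.7) = 46.43
  C: 0 + 1(158.7) = 158.7

46.4 kmol/h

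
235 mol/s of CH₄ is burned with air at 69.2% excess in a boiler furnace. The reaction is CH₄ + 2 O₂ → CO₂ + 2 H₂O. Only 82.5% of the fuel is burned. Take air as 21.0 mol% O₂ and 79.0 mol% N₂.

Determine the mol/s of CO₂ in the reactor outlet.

194 mol/s

Stoichiometric O₂ = 2 × 235 = 470 mol/s; O₂ fed = 470 × 1.692 = 795.2 mol/s.
N₂ fed = 795.2 × 79/21 = 2992 mol/s.
Fuel reacted = 0.825 × 235 → ξ = 193.9 mol/s.
Outlet (n = n₀ + ν ξ):
  CH₄: 235 − 1(193.9) = 41.12
  O₂: 795.2 − 2(193.9) = 407.5
  N₂: 2992 (inert)
  CO₂: 0 + 1(193.9) = 193.9
  H₂O: 0 + 2(193.9) = 387.8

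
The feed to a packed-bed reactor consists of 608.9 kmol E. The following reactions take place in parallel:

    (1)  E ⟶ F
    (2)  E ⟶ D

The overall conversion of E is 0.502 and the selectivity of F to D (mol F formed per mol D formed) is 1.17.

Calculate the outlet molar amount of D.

141 kmol

Conversion of E: E consumed = 0.502 × 608.9 = 305.7 kmol = 1ξ₁ + 1ξ₂.
Selectivity: 1ξ₁ / (1ξ₂) = 1.17 → ξ₁ = 1.17 ξ₂.
Substitute: (1·1.17 + 1) ξ₂ = 305.7 → ξ₂ = 140.9 kmol, ξ₁ = 164.8 kmol.
Outlet amounts (n = n₀ + Σ ν·ξ):
  E: 608.9 − 1(164.8) − 1(140.9) = 303.2
  F: 0 + 1(164.8) = 164.8
  D: 0 + 1(140.9) = 140.9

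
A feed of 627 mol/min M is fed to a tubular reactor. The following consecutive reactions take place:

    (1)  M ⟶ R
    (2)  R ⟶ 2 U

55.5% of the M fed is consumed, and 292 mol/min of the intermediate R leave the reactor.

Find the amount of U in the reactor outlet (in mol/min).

112 mol/min

Conversion of M: M consumed = 1ξ₁ = 0.555 × 627 → ξ₁ = 348 mol/min.
R balance: n_R = 0 + 1ξ₁ − 1ξ₂ = 292 → ξ₂ = (1·348 − 292)/1 = 55.99 mol/min.
Outlet amounts (n = n₀ + Σ ν·ξ):
  M: 627 − 1(348) = 279
  R: 0 + 1(348) − 1(55.99) = 292
  U: 0 + 2(55.99) = 112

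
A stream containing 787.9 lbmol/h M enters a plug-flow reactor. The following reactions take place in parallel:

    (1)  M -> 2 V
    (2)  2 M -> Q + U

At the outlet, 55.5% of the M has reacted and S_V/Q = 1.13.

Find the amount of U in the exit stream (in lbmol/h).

170 lbmol/h

Conversion of M: M consumed = 0.555 × 787.9 = 437.3 lbmol/h = 1ξ₁ + 2ξ₂.
Selectivity: 2ξ₁ / (1ξ₂) = 1.13 → ξ₁ = 0.565 ξ₂.
Substitute: (1·0.565 + 2) ξ₂ = 437.3 → ξ₂ = 170.5 lbmol/h, ξ₁ = 96.32 lbmol/h.
Outlet amounts (n = n₀ + Σ ν·ξ):
  M: 787.9 − 1(96.32) − 2(170.5) = 350.6
  V: 0 + 2(96.32) = 192.6
  Q: 0 + 1(170.5) = 170.5
  U: 0 + 1(170.5) = 170.5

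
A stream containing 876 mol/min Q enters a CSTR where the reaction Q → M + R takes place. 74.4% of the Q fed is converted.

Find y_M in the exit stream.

0.427

Q reacted = 0.744 × 876 = 651.7 mol/min; ν_Q = −1, so ξ = 651.7/1 = 651.7 mol/min.
Outlet amounts (n = n₀ + ν ξ):
  Q: 876 − 1(651.7) = 224.3
  M: 0 + 1(651.7) = 651.7
  R: 0 + 1(651.7) = 651.7
Total out = 1528 mol/min; y_M = 651.7 / 1528 = 0.4266.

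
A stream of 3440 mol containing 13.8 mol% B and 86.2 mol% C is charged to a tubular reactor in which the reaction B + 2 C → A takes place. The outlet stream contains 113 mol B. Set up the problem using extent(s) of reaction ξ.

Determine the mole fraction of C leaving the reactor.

0.825

For B: n = n₀ − 1ξ → 113 = 474.7 − 1ξ, giving ξ = 361.7 mol.
Outlet amounts (n = n₀ + ν ξ):
  B: 474.7 − 1(361.7) = 113
  C: 2965 − 2(361.7) = 2242
  A: 0 + 1(361.7) = 361.7
Total out = 2717 mol; y_C = 2242 / 2717 = 0.8252.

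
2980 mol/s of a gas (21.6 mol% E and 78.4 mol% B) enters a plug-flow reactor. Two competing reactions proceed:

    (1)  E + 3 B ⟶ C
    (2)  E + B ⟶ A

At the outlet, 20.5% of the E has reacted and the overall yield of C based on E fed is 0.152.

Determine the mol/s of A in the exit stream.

34.1 mol/s

Yield of C: 1ξ₁ / 643.7 = 0.152 → ξ₁ = 97.84 mol/s.
Conversion of E: 1ξ₁ + 1ξ₂ = 0.205 × 643.7 = 132 → ξ₂ = 34.12 mol/s.
Outlet amounts (n = n₀ + Σ ν·ξ):
  E: 643.7 − 1(97.84) − 1(34.12) = 511.7
  B: 2336 − 3(97.84) − 1(34.12) = 2009
  C: 0 + 1(97.84) = 97.84
  A: 0 + 1(34.12) = 34.12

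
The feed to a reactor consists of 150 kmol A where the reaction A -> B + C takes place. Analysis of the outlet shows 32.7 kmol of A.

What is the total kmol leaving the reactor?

267 kmol

For A: n = n₀ − 1ξ → 32.7 = 150 − 1ξ, giving ξ = 117.3 kmol.
Outlet amounts (n = n₀ + ν ξ):
  A: 150 − 1(117.3) = 32.7
  B: 0 + 1(117.3) = 117.3
  C: 0 + 1(117.3) = 117.3
Total out = 32.7 + 117.3 + 117.3 = 267.3 kmol.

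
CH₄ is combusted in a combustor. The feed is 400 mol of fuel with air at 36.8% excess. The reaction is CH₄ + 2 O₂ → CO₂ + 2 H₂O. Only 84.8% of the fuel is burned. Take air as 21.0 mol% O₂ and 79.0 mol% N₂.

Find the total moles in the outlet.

5610 mol

Stoichiometric O₂ = 2 × 400 = 800 mol; O₂ fed = 800 × 1.368 = 1094 mol.
N₂ fed = 1094 × 79/21 = 4117 mol.
Fuel reacted = 0.848 × 400 → ξ = 339.2 mol.
Outlet (n = n₀ + ν ξ):
  CH₄: 400 − 1(339.2) = 60.8
  O₂: 1094 − 2(339.2) = 416
  N₂: 4117 (inert)
  CO₂: 0 + 1(339.2) = 339.2
  H₂O: 0 + 2(339.2) = 678.4
Total out = 60.8 + 416 + 4117 + 339.2 + 678.4 = 5611 mol.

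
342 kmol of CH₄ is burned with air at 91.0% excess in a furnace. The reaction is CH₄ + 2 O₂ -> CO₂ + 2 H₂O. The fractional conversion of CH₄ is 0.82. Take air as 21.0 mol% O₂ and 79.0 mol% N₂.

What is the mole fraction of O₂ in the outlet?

Stoichiometric O₂ = 2 × 342 = 684 kmol; O₂ fed = 684 × 1.910 = 1306 kmol.
N₂ fed = 1306 × 79/21 = 4915 kmol.
Fuel reacted = 0.82 × 342 → ξ = 280.4 kmol.
Outlet (n = n₀ + ν ξ):
  CH₄: 342 − 1(280.4) = 61.56
  O₂: 1306 − 2(280.4) = 745.6
  N₂: 4915 (inert)
  CO₂: 0 + 1(280.4) = 280.4
  H₂O: 0 + 2(280.4) = 560.9
Total out = 6563 kmol; y_O₂ = 745.6 / 6563 = 0.1136.

0.114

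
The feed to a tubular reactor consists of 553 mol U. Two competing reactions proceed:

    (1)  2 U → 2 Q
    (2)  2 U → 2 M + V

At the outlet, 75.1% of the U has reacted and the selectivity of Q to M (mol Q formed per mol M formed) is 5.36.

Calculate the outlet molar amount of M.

65.3 mol

Conversion of U: U consumed = 0.751 × 553 = 415.3 mol = 2ξ₁ + 2ξ₂.
Selectivity: 2ξ₁ / (2ξ₂) = 5.36 → ξ₁ = 5.36 ξ₂.
Substitute: (2·5.36 + 2) ξ₂ = 415.3 → ξ₂ = 32.65 mol, ξ₁ = 175 mol.
Outlet amounts (n = n₀ + Σ ν·ξ):
  U: 553 − 2(175) − 2(32.65) = 137.7
  Q: 0 + 2(175) = 350
  M: 0 + 2(32.65) = 65.3
  V: 0 + 1(32.65) = 32.65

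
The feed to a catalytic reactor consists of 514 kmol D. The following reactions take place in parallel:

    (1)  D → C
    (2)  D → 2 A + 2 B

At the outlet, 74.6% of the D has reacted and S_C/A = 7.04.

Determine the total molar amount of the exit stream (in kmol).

Conversion of D: D consumed = 0.746 × 514 = 383.4 kmol = 1ξ₁ + 1ξ₂.
Selectivity: 1ξ₁ / (2ξ₂) = 7.04 → ξ₁ = 14.08 ξ₂.
Substitute: (1·14.08 + 1) ξ₂ = 383.4 → ξ₂ = 25.43 kmol, ξ₁ = 358 kmol.
Outlet amounts (n = n₀ + Σ ν·ξ):
  D: 514 − 1(358) − 1(25.43) = 130.6
  C: 0 + 1(358) = 358
  A: 0 + 2(25.43) = 50.85
  B: 0 + 2(25.43) = 50.85
Total out = 130.6 + 358 + 50.85 + 50.85 = 590.3 kmol.

590 kmol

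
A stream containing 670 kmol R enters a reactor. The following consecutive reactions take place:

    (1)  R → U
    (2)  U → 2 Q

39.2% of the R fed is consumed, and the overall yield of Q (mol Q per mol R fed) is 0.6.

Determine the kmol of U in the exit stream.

61.6 kmol

Conversion of R: R consumed = 1ξ₁ = 0.392 × 670 → ξ₁ = 262.6 kmol.
Yield of Q: 2ξ₂ / 670 = 0.6 → ξ₂ = 201 kmol.
Outlet amounts (n = n₀ + Σ ν·ξ):
  R: 670 − 1(262.6) = 407.4
  U: 0 + 1(262.6) − 1(201) = 61.64
  Q: 0 + 2(201) = 402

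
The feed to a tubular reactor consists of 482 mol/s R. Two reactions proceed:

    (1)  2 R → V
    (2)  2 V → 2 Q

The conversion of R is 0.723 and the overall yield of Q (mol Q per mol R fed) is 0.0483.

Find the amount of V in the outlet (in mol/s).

151 mol/s

Conversion of R: R consumed = 2ξ₁ = 0.723 × 482 → ξ₁ = 174.2 mol/s.
Yield of Q: 2ξ₂ / 482 = 0.0483 → ξ₂ = 11.64 mol/s.
Outlet amounts (n = n₀ + Σ ν·ξ):
  R: 482 − 2(174.2) = 133.5
  V: 0 + 1(174.2) − 2(11.64) = 151
  Q: 0 + 2(11.64) = 23.28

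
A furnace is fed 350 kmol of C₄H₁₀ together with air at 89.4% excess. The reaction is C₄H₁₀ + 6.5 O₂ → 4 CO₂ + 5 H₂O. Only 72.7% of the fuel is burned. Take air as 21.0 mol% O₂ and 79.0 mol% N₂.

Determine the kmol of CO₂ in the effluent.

1020 kmol

Stoichiometric O₂ = 6.5 × 350 = 2275 kmol; O₂ fed = 2275 × 1.894 = 4309 kmol.
N₂ fed = 4309 × 79/21 = 16210 kmol.
Fuel reacted = 0.727 × 350 → ξ = 254.4 kmol.
Outlet (n = n₀ + ν ξ):
  C₄H₁₀: 350 − 1(254.4) = 95.55
  O₂: 4309 − 6.5(254.4) = 2655
  N₂: 16210 (inert)
  CO₂: 0 + 4(254.4) = 1018
  H₂O: 0 + 5(254.4) = 1272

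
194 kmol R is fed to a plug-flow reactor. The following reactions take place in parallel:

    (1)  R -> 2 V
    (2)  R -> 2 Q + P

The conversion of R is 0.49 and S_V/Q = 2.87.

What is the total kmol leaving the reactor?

Conversion of R: R consumed = 0.49 × 194 = 95.06 kmol = 1ξ₁ + 1ξ₂.
Selectivity: 2ξ₁ / (2ξ₂) = 2.87 → ξ₁ = 2.87 ξ₂.
Substitute: (1·2.87 + 1) ξ₂ = 95.06 → ξ₂ = 24.56 kmol, ξ₁ = 70.5 kmol.
Outlet amounts (n = n₀ + Σ ν·ξ):
  R: 194 − 1(70.5) − 1(24.56) = 98.94
  V: 0 + 2(70.5) = 141
  Q: 0 + 2(24.56) = 49.13
  P: 0 + 1(24.56) = 24.56
Total out = 98.94 + 141 + 49.13 + 24.56 = 313.6 kmol.

314 kmol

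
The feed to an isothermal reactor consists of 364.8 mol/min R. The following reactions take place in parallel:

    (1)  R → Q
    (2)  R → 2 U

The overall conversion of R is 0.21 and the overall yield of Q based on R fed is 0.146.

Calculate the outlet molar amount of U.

Yield of Q: 1ξ₁ / 364.8 = 0.146 → ξ₁ = 53.26 mol/min.
Conversion of R: 1ξ₁ + 1ξ₂ = 0.21 × 364.8 = 76.61 → ξ₂ = 23.35 mol/min.
Outlet amounts (n = n₀ + Σ ν·ξ):
  R: 364.8 − 1(53.26) − 1(23.35) = 288.2
  Q: 0 + 1(53.26) = 53.26
  U: 0 + 2(23.35) = 46.69

46.7 mol/min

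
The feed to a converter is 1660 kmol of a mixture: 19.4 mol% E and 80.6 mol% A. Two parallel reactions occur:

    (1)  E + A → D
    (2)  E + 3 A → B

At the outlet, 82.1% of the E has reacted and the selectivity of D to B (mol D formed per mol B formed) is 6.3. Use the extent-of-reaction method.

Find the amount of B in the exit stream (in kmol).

36.2 kmol

Conversion of E: E consumed = 0.821 × 322 = 264.4 kmol = 1ξ₁ + 1ξ₂.
Selectivity: 1ξ₁ / (1ξ₂) = 6.3 → ξ₁ = 6.3 ξ₂.
Substitute: (1·6.3 + 1) ξ₂ = 264.4 → ξ₂ = 36.22 kmol, ξ₁ = 228.2 kmol.
Outlet amounts (n = n₀ + Σ ν·ξ):
  E: 322 − 1(228.2) − 1(36.22) = 57.65
  A: 1338 − 1(228.2) − 3(36.22) = 1001
  D: 0 + 1(228.2) = 228.2
  B: 0 + 1(36.22) = 36.22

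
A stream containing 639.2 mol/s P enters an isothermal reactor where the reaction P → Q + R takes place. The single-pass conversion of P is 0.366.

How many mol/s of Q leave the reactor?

P reacted = 0.366 × 639.2 = 233.9 mol/s; ν_P = −1, so ξ = 233.9/1 = 233.9 mol/s.
Outlet amounts (n = n₀ + ν ξ):
  P: 639.2 − 1(233.9) = 405.3
  Q: 0 + 1(233.9) = 233.9
  R: 0 + 1(233.9) = 233.9

234 mol/s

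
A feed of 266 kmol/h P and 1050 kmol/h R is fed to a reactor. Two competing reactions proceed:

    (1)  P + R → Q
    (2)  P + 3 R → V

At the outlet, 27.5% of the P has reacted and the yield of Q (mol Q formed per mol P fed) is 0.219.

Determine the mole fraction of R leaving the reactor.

0.781

Yield of Q: 1ξ₁ / 266 = 0.219 → ξ₁ = 58.25 kmol/h.
Conversion of P: 1ξ₁ + 1ξ₂ = 0.275 × 266 = 73.15 → ξ₂ = 14.9 kmol/h.
Outlet amounts (n = n₀ + Σ ν·ξ):
  P: 266 − 1(58.25) − 1(14.9) = 192.8
  R: 1050 − 1(58.25) − 3(14.9) = 947.1
  Q: 0 + 1(58.25) = 58.25
  V: 0 + 1(14.9) = 14.9
Total out = 1213 kmol/h; y_R = 947.1 / 1213 = 0.7807.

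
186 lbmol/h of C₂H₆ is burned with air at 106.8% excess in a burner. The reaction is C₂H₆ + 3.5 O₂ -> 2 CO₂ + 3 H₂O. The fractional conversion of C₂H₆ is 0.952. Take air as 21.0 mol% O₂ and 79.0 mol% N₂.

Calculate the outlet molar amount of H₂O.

531 lbmol/h

Stoichiometric O₂ = 3.5 × 186 = 651 lbmol/h; O₂ fed = 651 × 2.068 = 1346 lbmol/h.
N₂ fed = 1346 × 79/21 = 5065 lbmol/h.
Fuel reacted = 0.952 × 186 → ξ = 177.1 lbmol/h.
Outlet (n = n₀ + ν ξ):
  C₂H₆: 186 − 1(177.1) = 8.928
  O₂: 1346 − 3.5(177.1) = 726.5
  N₂: 5065 (inert)
  CO₂: 0 + 2(177.1) = 354.1
  H₂O: 0 + 3(177.1) = 531.2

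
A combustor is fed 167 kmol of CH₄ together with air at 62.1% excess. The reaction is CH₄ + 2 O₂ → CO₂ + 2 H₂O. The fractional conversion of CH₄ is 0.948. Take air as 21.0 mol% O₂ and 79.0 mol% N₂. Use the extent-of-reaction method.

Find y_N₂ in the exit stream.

0.742

Stoichiometric O₂ = 2 × 167 = 334 kmol; O₂ fed = 334 × 1.621 = 541.4 kmol.
N₂ fed = 541.4 × 79/21 = 2037 kmol.
Fuel reacted = 0.948 × 167 → ξ = 158.3 kmol.
Outlet (n = n₀ + ν ξ):
  CH₄: 167 − 1(158.3) = 8.684
  O₂: 541.4 − 2(158.3) = 224.8
  N₂: 2037 (inert)
  CO₂: 0 + 1(158.3) = 158.3
  H₂O: 0 + 2(158.3) = 316.6
Total out = 2745 kmol; y_N₂ = 2037 / 2745 = 0.7419.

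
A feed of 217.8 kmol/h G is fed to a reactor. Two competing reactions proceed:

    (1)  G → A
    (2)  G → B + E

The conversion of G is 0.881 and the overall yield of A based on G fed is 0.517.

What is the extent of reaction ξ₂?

ξ₂ = 79.3 kmol/h

Yield of A: 1ξ₁ / 217.8 = 0.517 → ξ₁ = 112.6 kmol/h.
Conversion of G: 1ξ₁ + 1ξ₂ = 0.881 × 217.8 = 191.9 → ξ₂ = 79.28 kmol/h.
Outlet amounts (n = n₀ + Σ ν·ξ):
  G: 217.8 − 1(112.6) − 1(79.28) = 25.92
  A: 0 + 1(112.6) = 112.6
  B: 0 + 1(79.28) = 79.28
  E: 0 + 1(79.28) = 79.28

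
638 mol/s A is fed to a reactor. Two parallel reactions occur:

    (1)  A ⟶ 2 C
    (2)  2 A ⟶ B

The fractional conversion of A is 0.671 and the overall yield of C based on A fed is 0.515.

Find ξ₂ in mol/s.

ξ₂ = 132 mol/s

Yield of C: 2ξ₁ / 638 = 0.515 → ξ₁ = 164.3 mol/s.
Conversion of A: 1ξ₁ + 2ξ₂ = 0.671 × 638 = 428.1 → ξ₂ = 131.9 mol/s.
Outlet amounts (n = n₀ + Σ ν·ξ):
  A: 638 − 1(164.3) − 2(131.9) = 209.9
  C: 0 + 2(164.3) = 328.6
  B: 0 + 1(131.9) = 131.9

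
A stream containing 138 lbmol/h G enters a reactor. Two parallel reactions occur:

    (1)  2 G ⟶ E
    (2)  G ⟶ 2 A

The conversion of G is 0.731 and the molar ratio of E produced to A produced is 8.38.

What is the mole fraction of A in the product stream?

0.0636

Conversion of G: G consumed = 0.731 × 138 = 100.9 lbmol/h = 2ξ₁ + 1ξ₂.
Selectivity: 1ξ₁ / (2ξ₂) = 8.38 → ξ₁ = 16.76 ξ₂.
Substitute: (2·16.76 + 1) ξ₂ = 100.9 → ξ₂ = 2.922 lbmol/h, ξ₁ = 48.98 lbmol/h.
Outlet amounts (n = n₀ + Σ ν·ξ):
  G: 138 − 2(48.98) − 1(2.922) = 37.12
  E: 0 + 1(48.98) = 48.98
  A: 0 + 2(2.922) = 5.845
Total out = 91.94 lbmol/h; y_A = 5.845 / 91.94 = 0.06357.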